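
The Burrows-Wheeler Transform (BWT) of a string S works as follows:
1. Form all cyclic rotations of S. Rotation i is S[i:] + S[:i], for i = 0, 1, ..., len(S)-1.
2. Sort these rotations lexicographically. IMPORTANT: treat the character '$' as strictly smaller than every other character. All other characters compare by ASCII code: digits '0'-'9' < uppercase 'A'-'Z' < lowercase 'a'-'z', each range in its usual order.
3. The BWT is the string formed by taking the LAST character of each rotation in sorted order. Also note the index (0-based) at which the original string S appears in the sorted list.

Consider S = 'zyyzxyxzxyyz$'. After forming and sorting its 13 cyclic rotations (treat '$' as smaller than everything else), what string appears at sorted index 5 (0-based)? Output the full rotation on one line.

Answer: yyz$zyyzxyxzx

Derivation:
All 13 rotations (rotation i = S[i:]+S[:i]):
  rot[0] = zyyzxyxzxyyz$
  rot[1] = yyzxyxzxyyz$z
  rot[2] = yzxyxzxyyz$zy
  rot[3] = zxyxzxyyz$zyy
  rot[4] = xyxzxyyz$zyyz
  rot[5] = yxzxyyz$zyyzx
  rot[6] = xzxyyz$zyyzxy
  rot[7] = zxyyz$zyyzxyx
  rot[8] = xyyz$zyyzxyxz
  rot[9] = yyz$zyyzxyxzx
  rot[10] = yz$zyyzxyxzxy
  rot[11] = z$zyyzxyxzxyy
  rot[12] = $zyyzxyxzxyyz
Sorted (with $ < everything):
  sorted[0] = $zyyzxyxzxyyz
  sorted[1] = xyxzxyyz$zyyz
  sorted[2] = xyyz$zyyzxyxz
  sorted[3] = xzxyyz$zyyzxy
  sorted[4] = yxzxyyz$zyyzx
  sorted[5] = yyz$zyyzxyxzx
  sorted[6] = yyzxyxzxyyz$z
  sorted[7] = yz$zyyzxyxzxy
  sorted[8] = yzxyxzxyyz$zy
  sorted[9] = z$zyyzxyxzxyy
  sorted[10] = zxyxzxyyz$zyy
  sorted[11] = zxyyz$zyyzxyx
  sorted[12] = zyyzxyxzxyyz$
sorted[5] = yyz$zyyzxyxzx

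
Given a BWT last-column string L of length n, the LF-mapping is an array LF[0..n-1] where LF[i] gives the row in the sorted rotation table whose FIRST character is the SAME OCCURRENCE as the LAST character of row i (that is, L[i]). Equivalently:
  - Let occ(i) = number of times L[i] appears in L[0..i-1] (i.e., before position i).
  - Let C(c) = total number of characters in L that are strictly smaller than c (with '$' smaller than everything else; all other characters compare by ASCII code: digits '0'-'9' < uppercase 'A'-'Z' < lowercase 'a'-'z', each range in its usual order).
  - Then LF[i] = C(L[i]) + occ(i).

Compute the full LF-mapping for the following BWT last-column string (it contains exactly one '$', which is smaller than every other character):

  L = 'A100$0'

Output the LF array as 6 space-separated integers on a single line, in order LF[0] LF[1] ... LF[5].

Char counts: '$':1, '0':3, '1':1, 'A':1
C (first-col start): C('$')=0, C('0')=1, C('1')=4, C('A')=5
L[0]='A': occ=0, LF[0]=C('A')+0=5+0=5
L[1]='1': occ=0, LF[1]=C('1')+0=4+0=4
L[2]='0': occ=0, LF[2]=C('0')+0=1+0=1
L[3]='0': occ=1, LF[3]=C('0')+1=1+1=2
L[4]='$': occ=0, LF[4]=C('$')+0=0+0=0
L[5]='0': occ=2, LF[5]=C('0')+2=1+2=3

Answer: 5 4 1 2 0 3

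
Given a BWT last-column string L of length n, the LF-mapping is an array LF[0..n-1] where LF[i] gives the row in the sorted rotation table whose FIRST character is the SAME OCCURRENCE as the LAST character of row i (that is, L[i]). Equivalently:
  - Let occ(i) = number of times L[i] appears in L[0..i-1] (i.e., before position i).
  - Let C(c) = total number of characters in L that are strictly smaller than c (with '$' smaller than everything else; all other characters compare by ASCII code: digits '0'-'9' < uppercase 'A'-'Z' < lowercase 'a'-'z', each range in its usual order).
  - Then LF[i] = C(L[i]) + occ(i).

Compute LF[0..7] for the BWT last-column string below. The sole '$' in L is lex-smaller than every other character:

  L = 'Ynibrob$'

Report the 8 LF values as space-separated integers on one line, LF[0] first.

Char counts: '$':1, 'Y':1, 'b':2, 'i':1, 'n':1, 'o':1, 'r':1
C (first-col start): C('$')=0, C('Y')=1, C('b')=2, C('i')=4, C('n')=5, C('o')=6, C('r')=7
L[0]='Y': occ=0, LF[0]=C('Y')+0=1+0=1
L[1]='n': occ=0, LF[1]=C('n')+0=5+0=5
L[2]='i': occ=0, LF[2]=C('i')+0=4+0=4
L[3]='b': occ=0, LF[3]=C('b')+0=2+0=2
L[4]='r': occ=0, LF[4]=C('r')+0=7+0=7
L[5]='o': occ=0, LF[5]=C('o')+0=6+0=6
L[6]='b': occ=1, LF[6]=C('b')+1=2+1=3
L[7]='$': occ=0, LF[7]=C('$')+0=0+0=0

Answer: 1 5 4 2 7 6 3 0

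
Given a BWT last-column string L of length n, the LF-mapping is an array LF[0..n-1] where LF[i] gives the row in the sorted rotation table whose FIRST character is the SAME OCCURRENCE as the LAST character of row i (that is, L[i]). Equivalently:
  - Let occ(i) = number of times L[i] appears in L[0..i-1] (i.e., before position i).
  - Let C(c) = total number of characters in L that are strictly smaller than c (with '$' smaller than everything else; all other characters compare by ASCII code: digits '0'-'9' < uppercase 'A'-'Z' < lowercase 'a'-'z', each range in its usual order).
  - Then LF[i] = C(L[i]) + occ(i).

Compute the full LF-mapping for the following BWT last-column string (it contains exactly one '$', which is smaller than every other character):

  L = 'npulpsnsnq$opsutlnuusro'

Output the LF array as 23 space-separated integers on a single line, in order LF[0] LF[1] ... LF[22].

Char counts: '$':1, 'l':2, 'n':4, 'o':2, 'p':3, 'q':1, 'r':1, 's':4, 't':1, 'u':4
C (first-col start): C('$')=0, C('l')=1, C('n')=3, C('o')=7, C('p')=9, C('q')=12, C('r')=13, C('s')=14, C('t')=18, C('u')=19
L[0]='n': occ=0, LF[0]=C('n')+0=3+0=3
L[1]='p': occ=0, LF[1]=C('p')+0=9+0=9
L[2]='u': occ=0, LF[2]=C('u')+0=19+0=19
L[3]='l': occ=0, LF[3]=C('l')+0=1+0=1
L[4]='p': occ=1, LF[4]=C('p')+1=9+1=10
L[5]='s': occ=0, LF[5]=C('s')+0=14+0=14
L[6]='n': occ=1, LF[6]=C('n')+1=3+1=4
L[7]='s': occ=1, LF[7]=C('s')+1=14+1=15
L[8]='n': occ=2, LF[8]=C('n')+2=3+2=5
L[9]='q': occ=0, LF[9]=C('q')+0=12+0=12
L[10]='$': occ=0, LF[10]=C('$')+0=0+0=0
L[11]='o': occ=0, LF[11]=C('o')+0=7+0=7
L[12]='p': occ=2, LF[12]=C('p')+2=9+2=11
L[13]='s': occ=2, LF[13]=C('s')+2=14+2=16
L[14]='u': occ=1, LF[14]=C('u')+1=19+1=20
L[15]='t': occ=0, LF[15]=C('t')+0=18+0=18
L[16]='l': occ=1, LF[16]=C('l')+1=1+1=2
L[17]='n': occ=3, LF[17]=C('n')+3=3+3=6
L[18]='u': occ=2, LF[18]=C('u')+2=19+2=21
L[19]='u': occ=3, LF[19]=C('u')+3=19+3=22
L[20]='s': occ=3, LF[20]=C('s')+3=14+3=17
L[21]='r': occ=0, LF[21]=C('r')+0=13+0=13
L[22]='o': occ=1, LF[22]=C('o')+1=7+1=8

Answer: 3 9 19 1 10 14 4 15 5 12 0 7 11 16 20 18 2 6 21 22 17 13 8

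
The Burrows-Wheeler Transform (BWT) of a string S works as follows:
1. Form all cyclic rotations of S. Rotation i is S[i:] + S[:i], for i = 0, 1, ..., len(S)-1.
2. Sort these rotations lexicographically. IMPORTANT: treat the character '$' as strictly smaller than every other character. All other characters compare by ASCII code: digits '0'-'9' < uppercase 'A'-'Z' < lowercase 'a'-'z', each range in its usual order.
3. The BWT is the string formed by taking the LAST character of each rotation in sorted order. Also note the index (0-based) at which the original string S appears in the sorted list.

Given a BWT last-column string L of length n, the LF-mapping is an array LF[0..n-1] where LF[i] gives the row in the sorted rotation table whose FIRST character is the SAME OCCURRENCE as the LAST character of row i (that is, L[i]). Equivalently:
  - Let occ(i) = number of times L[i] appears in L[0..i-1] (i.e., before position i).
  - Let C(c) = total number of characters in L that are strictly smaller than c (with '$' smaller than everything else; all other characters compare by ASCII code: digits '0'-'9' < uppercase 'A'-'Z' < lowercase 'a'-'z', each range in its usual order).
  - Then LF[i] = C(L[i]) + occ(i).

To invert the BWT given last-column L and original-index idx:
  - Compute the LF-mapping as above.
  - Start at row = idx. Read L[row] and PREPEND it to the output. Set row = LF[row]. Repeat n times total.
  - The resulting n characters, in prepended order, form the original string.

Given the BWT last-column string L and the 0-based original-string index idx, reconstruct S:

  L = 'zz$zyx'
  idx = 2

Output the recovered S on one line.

Answer: yzxzz$

Derivation:
LF mapping: 3 4 0 5 2 1
Walk LF starting at row 2, prepending L[row]:
  step 1: row=2, L[2]='$', prepend. Next row=LF[2]=0
  step 2: row=0, L[0]='z', prepend. Next row=LF[0]=3
  step 3: row=3, L[3]='z', prepend. Next row=LF[3]=5
  step 4: row=5, L[5]='x', prepend. Next row=LF[5]=1
  step 5: row=1, L[1]='z', prepend. Next row=LF[1]=4
  step 6: row=4, L[4]='y', prepend. Next row=LF[4]=2
Reversed output: yzxzz$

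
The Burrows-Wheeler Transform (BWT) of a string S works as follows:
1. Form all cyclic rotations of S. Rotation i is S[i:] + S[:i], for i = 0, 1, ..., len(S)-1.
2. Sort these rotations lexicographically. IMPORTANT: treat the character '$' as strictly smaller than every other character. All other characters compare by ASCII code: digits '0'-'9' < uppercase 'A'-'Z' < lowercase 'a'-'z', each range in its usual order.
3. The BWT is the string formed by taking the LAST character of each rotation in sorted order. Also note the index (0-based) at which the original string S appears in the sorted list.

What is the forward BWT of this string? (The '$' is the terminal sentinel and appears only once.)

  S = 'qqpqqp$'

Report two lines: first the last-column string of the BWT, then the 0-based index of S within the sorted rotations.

Answer: pqqqqp$
6

Derivation:
All 7 rotations (rotation i = S[i:]+S[:i]):
  rot[0] = qqpqqp$
  rot[1] = qpqqp$q
  rot[2] = pqqp$qq
  rot[3] = qqp$qqp
  rot[4] = qp$qqpq
  rot[5] = p$qqpqq
  rot[6] = $qqpqqp
Sorted (with $ < everything):
  sorted[0] = $qqpqqp  (last char: 'p')
  sorted[1] = p$qqpqq  (last char: 'q')
  sorted[2] = pqqp$qq  (last char: 'q')
  sorted[3] = qp$qqpq  (last char: 'q')
  sorted[4] = qpqqp$q  (last char: 'q')
  sorted[5] = qqp$qqp  (last char: 'p')
  sorted[6] = qqpqqp$  (last char: '$')
Last column: pqqqqp$
Original string S is at sorted index 6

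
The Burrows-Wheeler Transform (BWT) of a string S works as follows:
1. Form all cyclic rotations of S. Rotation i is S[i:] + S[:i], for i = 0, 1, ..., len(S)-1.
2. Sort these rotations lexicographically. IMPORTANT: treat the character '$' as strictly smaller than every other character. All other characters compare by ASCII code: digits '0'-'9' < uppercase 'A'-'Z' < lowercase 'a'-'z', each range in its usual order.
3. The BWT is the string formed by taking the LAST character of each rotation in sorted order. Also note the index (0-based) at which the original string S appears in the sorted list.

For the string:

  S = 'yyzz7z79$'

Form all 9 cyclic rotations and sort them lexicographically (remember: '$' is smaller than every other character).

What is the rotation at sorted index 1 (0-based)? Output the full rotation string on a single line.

All 9 rotations (rotation i = S[i:]+S[:i]):
  rot[0] = yyzz7z79$
  rot[1] = yzz7z79$y
  rot[2] = zz7z79$yy
  rot[3] = z7z79$yyz
  rot[4] = 7z79$yyzz
  rot[5] = z79$yyzz7
  rot[6] = 79$yyzz7z
  rot[7] = 9$yyzz7z7
  rot[8] = $yyzz7z79
Sorted (with $ < everything):
  sorted[0] = $yyzz7z79
  sorted[1] = 79$yyzz7z
  sorted[2] = 7z79$yyzz
  sorted[3] = 9$yyzz7z7
  sorted[4] = yyzz7z79$
  sorted[5] = yzz7z79$y
  sorted[6] = z79$yyzz7
  sorted[7] = z7z79$yyz
  sorted[8] = zz7z79$yy
sorted[1] = 79$yyzz7z

Answer: 79$yyzz7z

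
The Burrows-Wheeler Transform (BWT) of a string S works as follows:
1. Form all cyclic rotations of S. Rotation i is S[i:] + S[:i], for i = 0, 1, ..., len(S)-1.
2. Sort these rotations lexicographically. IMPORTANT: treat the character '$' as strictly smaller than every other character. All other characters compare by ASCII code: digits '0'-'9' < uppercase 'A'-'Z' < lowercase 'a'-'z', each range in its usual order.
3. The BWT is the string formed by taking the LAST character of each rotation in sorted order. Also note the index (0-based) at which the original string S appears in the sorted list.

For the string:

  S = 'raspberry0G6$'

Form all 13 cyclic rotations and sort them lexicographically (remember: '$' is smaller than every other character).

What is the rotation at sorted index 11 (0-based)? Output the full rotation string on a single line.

All 13 rotations (rotation i = S[i:]+S[:i]):
  rot[0] = raspberry0G6$
  rot[1] = aspberry0G6$r
  rot[2] = spberry0G6$ra
  rot[3] = pberry0G6$ras
  rot[4] = berry0G6$rasp
  rot[5] = erry0G6$raspb
  rot[6] = rry0G6$raspbe
  rot[7] = ry0G6$raspber
  rot[8] = y0G6$raspberr
  rot[9] = 0G6$raspberry
  rot[10] = G6$raspberry0
  rot[11] = 6$raspberry0G
  rot[12] = $raspberry0G6
Sorted (with $ < everything):
  sorted[0] = $raspberry0G6
  sorted[1] = 0G6$raspberry
  sorted[2] = 6$raspberry0G
  sorted[3] = G6$raspberry0
  sorted[4] = aspberry0G6$r
  sorted[5] = berry0G6$rasp
  sorted[6] = erry0G6$raspb
  sorted[7] = pberry0G6$ras
  sorted[8] = raspberry0G6$
  sorted[9] = rry0G6$raspbe
  sorted[10] = ry0G6$raspber
  sorted[11] = spberry0G6$ra
  sorted[12] = y0G6$raspberr
sorted[11] = spberry0G6$ra

Answer: spberry0G6$ra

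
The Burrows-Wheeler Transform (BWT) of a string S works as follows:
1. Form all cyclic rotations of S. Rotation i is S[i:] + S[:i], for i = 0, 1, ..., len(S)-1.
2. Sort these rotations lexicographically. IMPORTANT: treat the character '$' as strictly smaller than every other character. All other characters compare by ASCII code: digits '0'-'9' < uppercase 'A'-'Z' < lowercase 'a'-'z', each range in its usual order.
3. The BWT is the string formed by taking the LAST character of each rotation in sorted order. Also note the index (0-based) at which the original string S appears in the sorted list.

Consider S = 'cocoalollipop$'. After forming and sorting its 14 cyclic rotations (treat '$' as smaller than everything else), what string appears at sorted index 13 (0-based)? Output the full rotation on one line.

Answer: pop$cocoalolli

Derivation:
All 14 rotations (rotation i = S[i:]+S[:i]):
  rot[0] = cocoalollipop$
  rot[1] = ocoalollipop$c
  rot[2] = coalollipop$co
  rot[3] = oalollipop$coc
  rot[4] = alollipop$coco
  rot[5] = lollipop$cocoa
  rot[6] = ollipop$cocoal
  rot[7] = llipop$cocoalo
  rot[8] = lipop$cocoalol
  rot[9] = ipop$cocoaloll
  rot[10] = pop$cocoalolli
  rot[11] = op$cocoalollip
  rot[12] = p$cocoalollipo
  rot[13] = $cocoalollipop
Sorted (with $ < everything):
  sorted[0] = $cocoalollipop
  sorted[1] = alollipop$coco
  sorted[2] = coalollipop$co
  sorted[3] = cocoalollipop$
  sorted[4] = ipop$cocoaloll
  sorted[5] = lipop$cocoalol
  sorted[6] = llipop$cocoalo
  sorted[7] = lollipop$cocoa
  sorted[8] = oalollipop$coc
  sorted[9] = ocoalollipop$c
  sorted[10] = ollipop$cocoal
  sorted[11] = op$cocoalollip
  sorted[12] = p$cocoalollipo
  sorted[13] = pop$cocoalolli
sorted[13] = pop$cocoalolli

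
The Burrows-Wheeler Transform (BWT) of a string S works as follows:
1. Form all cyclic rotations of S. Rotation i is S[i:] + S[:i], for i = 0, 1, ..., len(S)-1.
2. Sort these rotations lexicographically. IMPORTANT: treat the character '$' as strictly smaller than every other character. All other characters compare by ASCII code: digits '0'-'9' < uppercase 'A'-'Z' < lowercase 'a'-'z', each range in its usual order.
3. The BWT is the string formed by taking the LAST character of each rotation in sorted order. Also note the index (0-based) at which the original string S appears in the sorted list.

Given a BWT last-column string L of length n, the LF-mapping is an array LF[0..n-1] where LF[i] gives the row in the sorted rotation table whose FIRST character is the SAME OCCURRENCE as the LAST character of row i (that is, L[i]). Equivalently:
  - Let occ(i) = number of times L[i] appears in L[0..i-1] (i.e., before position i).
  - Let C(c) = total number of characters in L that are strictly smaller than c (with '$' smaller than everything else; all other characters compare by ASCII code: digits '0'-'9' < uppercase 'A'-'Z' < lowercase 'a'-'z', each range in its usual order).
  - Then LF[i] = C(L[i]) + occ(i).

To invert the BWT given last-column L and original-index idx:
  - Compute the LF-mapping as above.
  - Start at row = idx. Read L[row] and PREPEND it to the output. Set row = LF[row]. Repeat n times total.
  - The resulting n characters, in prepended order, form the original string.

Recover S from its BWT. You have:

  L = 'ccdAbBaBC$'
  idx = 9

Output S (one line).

LF mapping: 7 8 9 1 6 2 5 3 4 0
Walk LF starting at row 9, prepending L[row]:
  step 1: row=9, L[9]='$', prepend. Next row=LF[9]=0
  step 2: row=0, L[0]='c', prepend. Next row=LF[0]=7
  step 3: row=7, L[7]='B', prepend. Next row=LF[7]=3
  step 4: row=3, L[3]='A', prepend. Next row=LF[3]=1
  step 5: row=1, L[1]='c', prepend. Next row=LF[1]=8
  step 6: row=8, L[8]='C', prepend. Next row=LF[8]=4
  step 7: row=4, L[4]='b', prepend. Next row=LF[4]=6
  step 8: row=6, L[6]='a', prepend. Next row=LF[6]=5
  step 9: row=5, L[5]='B', prepend. Next row=LF[5]=2
  step 10: row=2, L[2]='d', prepend. Next row=LF[2]=9
Reversed output: dBabCcABc$

Answer: dBabCcABc$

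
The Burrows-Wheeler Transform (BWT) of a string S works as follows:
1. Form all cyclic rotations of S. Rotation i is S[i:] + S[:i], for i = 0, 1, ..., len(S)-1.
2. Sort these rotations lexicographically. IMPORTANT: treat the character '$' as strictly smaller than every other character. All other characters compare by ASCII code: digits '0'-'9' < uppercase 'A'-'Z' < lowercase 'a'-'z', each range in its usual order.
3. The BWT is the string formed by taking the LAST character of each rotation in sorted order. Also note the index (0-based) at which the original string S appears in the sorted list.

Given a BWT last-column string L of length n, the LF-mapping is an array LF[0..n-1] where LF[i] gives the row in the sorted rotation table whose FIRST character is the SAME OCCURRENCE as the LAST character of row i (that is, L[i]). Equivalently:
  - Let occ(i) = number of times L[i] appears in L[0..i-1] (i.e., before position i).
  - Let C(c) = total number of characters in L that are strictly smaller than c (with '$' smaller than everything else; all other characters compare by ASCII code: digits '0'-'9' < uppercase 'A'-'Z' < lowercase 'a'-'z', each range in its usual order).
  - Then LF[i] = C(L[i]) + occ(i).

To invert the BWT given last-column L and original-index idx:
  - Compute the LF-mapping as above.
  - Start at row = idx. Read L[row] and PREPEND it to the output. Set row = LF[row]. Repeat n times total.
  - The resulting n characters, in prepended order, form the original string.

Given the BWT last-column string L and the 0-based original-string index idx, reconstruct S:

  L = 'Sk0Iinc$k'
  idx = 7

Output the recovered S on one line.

LF mapping: 3 6 1 2 5 8 4 0 7
Walk LF starting at row 7, prepending L[row]:
  step 1: row=7, L[7]='$', prepend. Next row=LF[7]=0
  step 2: row=0, L[0]='S', prepend. Next row=LF[0]=3
  step 3: row=3, L[3]='I', prepend. Next row=LF[3]=2
  step 4: row=2, L[2]='0', prepend. Next row=LF[2]=1
  step 5: row=1, L[1]='k', prepend. Next row=LF[1]=6
  step 6: row=6, L[6]='c', prepend. Next row=LF[6]=4
  step 7: row=4, L[4]='i', prepend. Next row=LF[4]=5
  step 8: row=5, L[5]='n', prepend. Next row=LF[5]=8
  step 9: row=8, L[8]='k', prepend. Next row=LF[8]=7
Reversed output: knick0IS$

Answer: knick0IS$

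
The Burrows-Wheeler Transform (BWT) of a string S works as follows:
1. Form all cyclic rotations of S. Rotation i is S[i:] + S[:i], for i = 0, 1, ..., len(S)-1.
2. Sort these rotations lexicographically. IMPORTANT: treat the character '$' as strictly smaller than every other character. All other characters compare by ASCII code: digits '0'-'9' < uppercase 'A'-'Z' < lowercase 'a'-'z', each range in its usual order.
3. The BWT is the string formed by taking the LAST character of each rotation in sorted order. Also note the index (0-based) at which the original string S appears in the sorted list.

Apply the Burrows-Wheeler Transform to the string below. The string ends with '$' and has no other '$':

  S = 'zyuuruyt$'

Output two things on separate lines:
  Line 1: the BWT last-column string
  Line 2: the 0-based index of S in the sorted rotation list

All 9 rotations (rotation i = S[i:]+S[:i]):
  rot[0] = zyuuruyt$
  rot[1] = yuuruyt$z
  rot[2] = uuruyt$zy
  rot[3] = uruyt$zyu
  rot[4] = ruyt$zyuu
  rot[5] = uyt$zyuur
  rot[6] = yt$zyuuru
  rot[7] = t$zyuuruy
  rot[8] = $zyuuruyt
Sorted (with $ < everything):
  sorted[0] = $zyuuruyt  (last char: 't')
  sorted[1] = ruyt$zyuu  (last char: 'u')
  sorted[2] = t$zyuuruy  (last char: 'y')
  sorted[3] = uruyt$zyu  (last char: 'u')
  sorted[4] = uuruyt$zy  (last char: 'y')
  sorted[5] = uyt$zyuur  (last char: 'r')
  sorted[6] = yt$zyuuru  (last char: 'u')
  sorted[7] = yuuruyt$z  (last char: 'z')
  sorted[8] = zyuuruyt$  (last char: '$')
Last column: tuyuyruz$
Original string S is at sorted index 8

Answer: tuyuyruz$
8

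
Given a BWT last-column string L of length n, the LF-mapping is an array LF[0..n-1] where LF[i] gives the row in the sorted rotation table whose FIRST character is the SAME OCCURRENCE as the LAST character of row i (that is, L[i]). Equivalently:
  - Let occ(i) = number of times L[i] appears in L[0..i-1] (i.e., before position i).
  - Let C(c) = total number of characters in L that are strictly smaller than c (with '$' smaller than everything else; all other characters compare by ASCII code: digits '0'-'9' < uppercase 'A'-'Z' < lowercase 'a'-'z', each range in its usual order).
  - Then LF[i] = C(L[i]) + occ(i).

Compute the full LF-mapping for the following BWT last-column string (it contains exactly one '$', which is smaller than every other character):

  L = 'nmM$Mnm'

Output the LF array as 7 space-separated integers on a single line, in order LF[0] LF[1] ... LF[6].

Char counts: '$':1, 'M':2, 'm':2, 'n':2
C (first-col start): C('$')=0, C('M')=1, C('m')=3, C('n')=5
L[0]='n': occ=0, LF[0]=C('n')+0=5+0=5
L[1]='m': occ=0, LF[1]=C('m')+0=3+0=3
L[2]='M': occ=0, LF[2]=C('M')+0=1+0=1
L[3]='$': occ=0, LF[3]=C('$')+0=0+0=0
L[4]='M': occ=1, LF[4]=C('M')+1=1+1=2
L[5]='n': occ=1, LF[5]=C('n')+1=5+1=6
L[6]='m': occ=1, LF[6]=C('m')+1=3+1=4

Answer: 5 3 1 0 2 6 4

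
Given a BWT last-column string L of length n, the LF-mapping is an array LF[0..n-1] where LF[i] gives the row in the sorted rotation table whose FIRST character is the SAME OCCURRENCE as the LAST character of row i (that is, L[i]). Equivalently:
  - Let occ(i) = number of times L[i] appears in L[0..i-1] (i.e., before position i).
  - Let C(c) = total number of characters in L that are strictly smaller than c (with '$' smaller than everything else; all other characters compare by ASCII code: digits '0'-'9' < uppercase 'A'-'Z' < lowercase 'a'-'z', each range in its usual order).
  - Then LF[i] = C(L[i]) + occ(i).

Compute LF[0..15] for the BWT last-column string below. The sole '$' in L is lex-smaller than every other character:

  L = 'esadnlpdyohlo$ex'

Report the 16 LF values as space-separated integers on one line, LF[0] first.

Char counts: '$':1, 'a':1, 'd':2, 'e':2, 'h':1, 'l':2, 'n':1, 'o':2, 'p':1, 's':1, 'x':1, 'y':1
C (first-col start): C('$')=0, C('a')=1, C('d')=2, C('e')=4, C('h')=6, C('l')=7, C('n')=9, C('o')=10, C('p')=12, C('s')=13, C('x')=14, C('y')=15
L[0]='e': occ=0, LF[0]=C('e')+0=4+0=4
L[1]='s': occ=0, LF[1]=C('s')+0=13+0=13
L[2]='a': occ=0, LF[2]=C('a')+0=1+0=1
L[3]='d': occ=0, LF[3]=C('d')+0=2+0=2
L[4]='n': occ=0, LF[4]=C('n')+0=9+0=9
L[5]='l': occ=0, LF[5]=C('l')+0=7+0=7
L[6]='p': occ=0, LF[6]=C('p')+0=12+0=12
L[7]='d': occ=1, LF[7]=C('d')+1=2+1=3
L[8]='y': occ=0, LF[8]=C('y')+0=15+0=15
L[9]='o': occ=0, LF[9]=C('o')+0=10+0=10
L[10]='h': occ=0, LF[10]=C('h')+0=6+0=6
L[11]='l': occ=1, LF[11]=C('l')+1=7+1=8
L[12]='o': occ=1, LF[12]=C('o')+1=10+1=11
L[13]='$': occ=0, LF[13]=C('$')+0=0+0=0
L[14]='e': occ=1, LF[14]=C('e')+1=4+1=5
L[15]='x': occ=0, LF[15]=C('x')+0=14+0=14

Answer: 4 13 1 2 9 7 12 3 15 10 6 8 11 0 5 14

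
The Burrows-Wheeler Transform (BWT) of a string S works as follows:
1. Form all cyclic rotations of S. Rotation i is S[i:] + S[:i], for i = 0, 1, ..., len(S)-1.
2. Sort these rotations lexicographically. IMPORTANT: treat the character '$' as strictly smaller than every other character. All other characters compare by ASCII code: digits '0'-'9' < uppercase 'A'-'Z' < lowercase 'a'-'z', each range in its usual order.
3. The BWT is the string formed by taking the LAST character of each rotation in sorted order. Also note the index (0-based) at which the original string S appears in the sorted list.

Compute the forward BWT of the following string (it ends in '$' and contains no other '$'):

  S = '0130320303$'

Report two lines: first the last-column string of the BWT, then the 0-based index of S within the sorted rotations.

All 11 rotations (rotation i = S[i:]+S[:i]):
  rot[0] = 0130320303$
  rot[1] = 130320303$0
  rot[2] = 30320303$01
  rot[3] = 0320303$013
  rot[4] = 320303$0130
  rot[5] = 20303$01303
  rot[6] = 0303$013032
  rot[7] = 303$0130320
  rot[8] = 03$01303203
  rot[9] = 3$013032030
  rot[10] = $0130320303
Sorted (with $ < everything):
  sorted[0] = $0130320303  (last char: '3')
  sorted[1] = 0130320303$  (last char: '$')
  sorted[2] = 03$01303203  (last char: '3')
  sorted[3] = 0303$013032  (last char: '2')
  sorted[4] = 0320303$013  (last char: '3')
  sorted[5] = 130320303$0  (last char: '0')
  sorted[6] = 20303$01303  (last char: '3')
  sorted[7] = 3$013032030  (last char: '0')
  sorted[8] = 303$0130320  (last char: '0')
  sorted[9] = 30320303$01  (last char: '1')
  sorted[10] = 320303$0130  (last char: '0')
Last column: 3$323030010
Original string S is at sorted index 1

Answer: 3$323030010
1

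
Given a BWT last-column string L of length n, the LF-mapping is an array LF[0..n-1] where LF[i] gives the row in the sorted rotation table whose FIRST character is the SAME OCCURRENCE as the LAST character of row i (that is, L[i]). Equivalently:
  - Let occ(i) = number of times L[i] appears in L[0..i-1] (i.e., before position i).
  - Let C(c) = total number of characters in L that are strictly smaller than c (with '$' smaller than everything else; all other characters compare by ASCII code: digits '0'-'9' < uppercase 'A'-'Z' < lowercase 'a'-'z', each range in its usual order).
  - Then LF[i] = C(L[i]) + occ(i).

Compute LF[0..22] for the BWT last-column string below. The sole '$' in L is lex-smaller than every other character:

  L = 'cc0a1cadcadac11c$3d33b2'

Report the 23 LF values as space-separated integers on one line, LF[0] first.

Char counts: '$':1, '0':1, '1':3, '2':1, '3':3, 'a':4, 'b':1, 'c':6, 'd':3
C (first-col start): C('$')=0, C('0')=1, C('1')=2, C('2')=5, C('3')=6, C('a')=9, C('b')=13, C('c')=14, C('d')=20
L[0]='c': occ=0, LF[0]=C('c')+0=14+0=14
L[1]='c': occ=1, LF[1]=C('c')+1=14+1=15
L[2]='0': occ=0, LF[2]=C('0')+0=1+0=1
L[3]='a': occ=0, LF[3]=C('a')+0=9+0=9
L[4]='1': occ=0, LF[4]=C('1')+0=2+0=2
L[5]='c': occ=2, LF[5]=C('c')+2=14+2=16
L[6]='a': occ=1, LF[6]=C('a')+1=9+1=10
L[7]='d': occ=0, LF[7]=C('d')+0=20+0=20
L[8]='c': occ=3, LF[8]=C('c')+3=14+3=17
L[9]='a': occ=2, LF[9]=C('a')+2=9+2=11
L[10]='d': occ=1, LF[10]=C('d')+1=20+1=21
L[11]='a': occ=3, LF[11]=C('a')+3=9+3=12
L[12]='c': occ=4, LF[12]=C('c')+4=14+4=18
L[13]='1': occ=1, LF[13]=C('1')+1=2+1=3
L[14]='1': occ=2, LF[14]=C('1')+2=2+2=4
L[15]='c': occ=5, LF[15]=C('c')+5=14+5=19
L[16]='$': occ=0, LF[16]=C('$')+0=0+0=0
L[17]='3': occ=0, LF[17]=C('3')+0=6+0=6
L[18]='d': occ=2, LF[18]=C('d')+2=20+2=22
L[19]='3': occ=1, LF[19]=C('3')+1=6+1=7
L[20]='3': occ=2, LF[20]=C('3')+2=6+2=8
L[21]='b': occ=0, LF[21]=C('b')+0=13+0=13
L[22]='2': occ=0, LF[22]=C('2')+0=5+0=5

Answer: 14 15 1 9 2 16 10 20 17 11 21 12 18 3 4 19 0 6 22 7 8 13 5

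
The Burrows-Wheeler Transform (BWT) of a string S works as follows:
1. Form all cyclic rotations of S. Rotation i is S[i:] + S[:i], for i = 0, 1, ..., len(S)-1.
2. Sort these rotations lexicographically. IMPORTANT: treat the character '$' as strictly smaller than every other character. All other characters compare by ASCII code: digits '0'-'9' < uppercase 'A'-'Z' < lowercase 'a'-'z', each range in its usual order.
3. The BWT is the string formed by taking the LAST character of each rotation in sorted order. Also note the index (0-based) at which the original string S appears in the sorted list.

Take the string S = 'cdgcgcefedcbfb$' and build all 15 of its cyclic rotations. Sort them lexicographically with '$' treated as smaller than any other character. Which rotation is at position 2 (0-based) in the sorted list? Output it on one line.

Answer: bfb$cdgcgcefedc

Derivation:
All 15 rotations (rotation i = S[i:]+S[:i]):
  rot[0] = cdgcgcefedcbfb$
  rot[1] = dgcgcefedcbfb$c
  rot[2] = gcgcefedcbfb$cd
  rot[3] = cgcefedcbfb$cdg
  rot[4] = gcefedcbfb$cdgc
  rot[5] = cefedcbfb$cdgcg
  rot[6] = efedcbfb$cdgcgc
  rot[7] = fedcbfb$cdgcgce
  rot[8] = edcbfb$cdgcgcef
  rot[9] = dcbfb$cdgcgcefe
  rot[10] = cbfb$cdgcgcefed
  rot[11] = bfb$cdgcgcefedc
  rot[12] = fb$cdgcgcefedcb
  rot[13] = b$cdgcgcefedcbf
  rot[14] = $cdgcgcefedcbfb
Sorted (with $ < everything):
  sorted[0] = $cdgcgcefedcbfb
  sorted[1] = b$cdgcgcefedcbf
  sorted[2] = bfb$cdgcgcefedc
  sorted[3] = cbfb$cdgcgcefed
  sorted[4] = cdgcgcefedcbfb$
  sorted[5] = cefedcbfb$cdgcg
  sorted[6] = cgcefedcbfb$cdg
  sorted[7] = dcbfb$cdgcgcefe
  sorted[8] = dgcgcefedcbfb$c
  sorted[9] = edcbfb$cdgcgcef
  sorted[10] = efedcbfb$cdgcgc
  sorted[11] = fb$cdgcgcefedcb
  sorted[12] = fedcbfb$cdgcgce
  sorted[13] = gcefedcbfb$cdgc
  sorted[14] = gcgcefedcbfb$cd
sorted[2] = bfb$cdgcgcefedc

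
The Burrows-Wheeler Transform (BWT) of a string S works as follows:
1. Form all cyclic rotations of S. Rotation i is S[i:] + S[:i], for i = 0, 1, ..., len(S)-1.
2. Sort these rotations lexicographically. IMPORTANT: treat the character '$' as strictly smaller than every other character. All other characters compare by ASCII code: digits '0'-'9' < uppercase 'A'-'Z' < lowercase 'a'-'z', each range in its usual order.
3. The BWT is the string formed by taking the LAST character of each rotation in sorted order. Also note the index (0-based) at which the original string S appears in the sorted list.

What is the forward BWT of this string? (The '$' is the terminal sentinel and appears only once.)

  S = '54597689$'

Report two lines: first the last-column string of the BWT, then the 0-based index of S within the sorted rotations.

Answer: 95$479685
2

Derivation:
All 9 rotations (rotation i = S[i:]+S[:i]):
  rot[0] = 54597689$
  rot[1] = 4597689$5
  rot[2] = 597689$54
  rot[3] = 97689$545
  rot[4] = 7689$5459
  rot[5] = 689$54597
  rot[6] = 89$545976
  rot[7] = 9$5459768
  rot[8] = $54597689
Sorted (with $ < everything):
  sorted[0] = $54597689  (last char: '9')
  sorted[1] = 4597689$5  (last char: '5')
  sorted[2] = 54597689$  (last char: '$')
  sorted[3] = 597689$54  (last char: '4')
  sorted[4] = 689$54597  (last char: '7')
  sorted[5] = 7689$5459  (last char: '9')
  sorted[6] = 89$545976  (last char: '6')
  sorted[7] = 9$5459768  (last char: '8')
  sorted[8] = 97689$545  (last char: '5')
Last column: 95$479685
Original string S is at sorted index 2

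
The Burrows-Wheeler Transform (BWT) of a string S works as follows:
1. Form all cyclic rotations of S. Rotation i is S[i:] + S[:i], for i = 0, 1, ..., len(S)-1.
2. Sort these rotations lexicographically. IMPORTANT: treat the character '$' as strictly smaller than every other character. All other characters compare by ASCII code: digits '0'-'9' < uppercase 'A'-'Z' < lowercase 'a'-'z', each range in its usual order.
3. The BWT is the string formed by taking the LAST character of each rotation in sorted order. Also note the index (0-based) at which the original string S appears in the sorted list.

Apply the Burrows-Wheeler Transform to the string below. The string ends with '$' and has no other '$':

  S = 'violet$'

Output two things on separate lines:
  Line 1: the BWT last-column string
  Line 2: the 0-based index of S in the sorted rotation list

All 7 rotations (rotation i = S[i:]+S[:i]):
  rot[0] = violet$
  rot[1] = iolet$v
  rot[2] = olet$vi
  rot[3] = let$vio
  rot[4] = et$viol
  rot[5] = t$viole
  rot[6] = $violet
Sorted (with $ < everything):
  sorted[0] = $violet  (last char: 't')
  sorted[1] = et$viol  (last char: 'l')
  sorted[2] = iolet$v  (last char: 'v')
  sorted[3] = let$vio  (last char: 'o')
  sorted[4] = olet$vi  (last char: 'i')
  sorted[5] = t$viole  (last char: 'e')
  sorted[6] = violet$  (last char: '$')
Last column: tlvoie$
Original string S is at sorted index 6

Answer: tlvoie$
6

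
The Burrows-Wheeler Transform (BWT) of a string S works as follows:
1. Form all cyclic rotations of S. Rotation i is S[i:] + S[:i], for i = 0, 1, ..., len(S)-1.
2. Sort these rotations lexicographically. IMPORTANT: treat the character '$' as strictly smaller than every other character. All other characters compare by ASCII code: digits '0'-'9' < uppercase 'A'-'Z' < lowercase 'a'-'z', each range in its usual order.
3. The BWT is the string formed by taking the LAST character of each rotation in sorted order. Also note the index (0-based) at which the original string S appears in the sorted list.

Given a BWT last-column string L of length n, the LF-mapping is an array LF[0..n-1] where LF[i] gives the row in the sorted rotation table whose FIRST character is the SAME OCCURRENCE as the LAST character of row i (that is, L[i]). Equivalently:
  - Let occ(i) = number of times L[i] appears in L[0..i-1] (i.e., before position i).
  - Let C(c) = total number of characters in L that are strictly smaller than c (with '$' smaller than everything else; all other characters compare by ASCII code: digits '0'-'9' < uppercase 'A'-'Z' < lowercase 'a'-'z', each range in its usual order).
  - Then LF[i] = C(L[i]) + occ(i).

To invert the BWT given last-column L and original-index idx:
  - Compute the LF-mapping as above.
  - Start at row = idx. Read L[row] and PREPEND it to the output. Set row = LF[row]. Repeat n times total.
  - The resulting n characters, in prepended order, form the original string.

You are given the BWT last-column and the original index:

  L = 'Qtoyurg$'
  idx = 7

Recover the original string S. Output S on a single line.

LF mapping: 1 5 3 7 6 4 2 0
Walk LF starting at row 7, prepending L[row]:
  step 1: row=7, L[7]='$', prepend. Next row=LF[7]=0
  step 2: row=0, L[0]='Q', prepend. Next row=LF[0]=1
  step 3: row=1, L[1]='t', prepend. Next row=LF[1]=5
  step 4: row=5, L[5]='r', prepend. Next row=LF[5]=4
  step 5: row=4, L[4]='u', prepend. Next row=LF[4]=6
  step 6: row=6, L[6]='g', prepend. Next row=LF[6]=2
  step 7: row=2, L[2]='o', prepend. Next row=LF[2]=3
  step 8: row=3, L[3]='y', prepend. Next row=LF[3]=7
Reversed output: yogurtQ$

Answer: yogurtQ$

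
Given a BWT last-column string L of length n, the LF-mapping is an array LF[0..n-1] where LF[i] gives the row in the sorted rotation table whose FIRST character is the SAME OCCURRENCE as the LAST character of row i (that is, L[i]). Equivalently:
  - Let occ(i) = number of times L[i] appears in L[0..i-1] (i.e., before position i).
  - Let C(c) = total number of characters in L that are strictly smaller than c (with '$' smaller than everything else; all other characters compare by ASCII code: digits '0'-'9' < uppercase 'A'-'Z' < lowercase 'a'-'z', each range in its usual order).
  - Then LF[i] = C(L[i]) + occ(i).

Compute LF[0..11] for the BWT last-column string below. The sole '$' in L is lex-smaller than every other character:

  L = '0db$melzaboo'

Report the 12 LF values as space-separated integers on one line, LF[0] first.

Answer: 1 5 3 0 8 6 7 11 2 4 9 10

Derivation:
Char counts: '$':1, '0':1, 'a':1, 'b':2, 'd':1, 'e':1, 'l':1, 'm':1, 'o':2, 'z':1
C (first-col start): C('$')=0, C('0')=1, C('a')=2, C('b')=3, C('d')=5, C('e')=6, C('l')=7, C('m')=8, C('o')=9, C('z')=11
L[0]='0': occ=0, LF[0]=C('0')+0=1+0=1
L[1]='d': occ=0, LF[1]=C('d')+0=5+0=5
L[2]='b': occ=0, LF[2]=C('b')+0=3+0=3
L[3]='$': occ=0, LF[3]=C('$')+0=0+0=0
L[4]='m': occ=0, LF[4]=C('m')+0=8+0=8
L[5]='e': occ=0, LF[5]=C('e')+0=6+0=6
L[6]='l': occ=0, LF[6]=C('l')+0=7+0=7
L[7]='z': occ=0, LF[7]=C('z')+0=11+0=11
L[8]='a': occ=0, LF[8]=C('a')+0=2+0=2
L[9]='b': occ=1, LF[9]=C('b')+1=3+1=4
L[10]='o': occ=0, LF[10]=C('o')+0=9+0=9
L[11]='o': occ=1, LF[11]=C('o')+1=9+1=10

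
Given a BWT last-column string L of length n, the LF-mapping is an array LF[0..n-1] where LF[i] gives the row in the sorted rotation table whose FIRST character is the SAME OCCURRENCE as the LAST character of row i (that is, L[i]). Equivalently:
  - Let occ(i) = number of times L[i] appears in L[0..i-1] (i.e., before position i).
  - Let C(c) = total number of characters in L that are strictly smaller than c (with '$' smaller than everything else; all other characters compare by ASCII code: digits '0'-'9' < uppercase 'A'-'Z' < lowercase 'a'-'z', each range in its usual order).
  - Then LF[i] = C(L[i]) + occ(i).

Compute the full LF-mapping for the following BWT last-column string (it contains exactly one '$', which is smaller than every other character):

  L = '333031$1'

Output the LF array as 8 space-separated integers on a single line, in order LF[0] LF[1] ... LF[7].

Answer: 4 5 6 1 7 2 0 3

Derivation:
Char counts: '$':1, '0':1, '1':2, '3':4
C (first-col start): C('$')=0, C('0')=1, C('1')=2, C('3')=4
L[0]='3': occ=0, LF[0]=C('3')+0=4+0=4
L[1]='3': occ=1, LF[1]=C('3')+1=4+1=5
L[2]='3': occ=2, LF[2]=C('3')+2=4+2=6
L[3]='0': occ=0, LF[3]=C('0')+0=1+0=1
L[4]='3': occ=3, LF[4]=C('3')+3=4+3=7
L[5]='1': occ=0, LF[5]=C('1')+0=2+0=2
L[6]='$': occ=0, LF[6]=C('$')+0=0+0=0
L[7]='1': occ=1, LF[7]=C('1')+1=2+1=3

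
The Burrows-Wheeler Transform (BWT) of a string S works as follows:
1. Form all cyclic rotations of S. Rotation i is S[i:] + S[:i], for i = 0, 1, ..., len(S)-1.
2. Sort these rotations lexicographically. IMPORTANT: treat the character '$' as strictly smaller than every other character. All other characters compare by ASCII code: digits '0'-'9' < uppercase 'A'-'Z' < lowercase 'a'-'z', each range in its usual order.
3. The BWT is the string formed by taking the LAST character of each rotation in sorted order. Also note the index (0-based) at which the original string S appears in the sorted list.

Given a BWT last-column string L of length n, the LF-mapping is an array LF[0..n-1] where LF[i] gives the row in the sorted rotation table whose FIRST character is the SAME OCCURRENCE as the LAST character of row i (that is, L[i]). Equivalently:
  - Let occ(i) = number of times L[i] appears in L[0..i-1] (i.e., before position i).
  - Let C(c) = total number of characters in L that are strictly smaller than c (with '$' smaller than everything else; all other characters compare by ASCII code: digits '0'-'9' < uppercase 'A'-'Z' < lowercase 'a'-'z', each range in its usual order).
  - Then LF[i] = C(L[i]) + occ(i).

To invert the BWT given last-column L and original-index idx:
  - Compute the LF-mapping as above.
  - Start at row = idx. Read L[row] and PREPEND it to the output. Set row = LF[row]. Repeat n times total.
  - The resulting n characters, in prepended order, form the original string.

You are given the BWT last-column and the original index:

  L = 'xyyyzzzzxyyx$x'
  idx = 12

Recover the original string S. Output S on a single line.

LF mapping: 1 5 6 7 10 11 12 13 2 8 9 3 0 4
Walk LF starting at row 12, prepending L[row]:
  step 1: row=12, L[12]='$', prepend. Next row=LF[12]=0
  step 2: row=0, L[0]='x', prepend. Next row=LF[0]=1
  step 3: row=1, L[1]='y', prepend. Next row=LF[1]=5
  step 4: row=5, L[5]='z', prepend. Next row=LF[5]=11
  step 5: row=11, L[11]='x', prepend. Next row=LF[11]=3
  step 6: row=3, L[3]='y', prepend. Next row=LF[3]=7
  step 7: row=7, L[7]='z', prepend. Next row=LF[7]=13
  step 8: row=13, L[13]='x', prepend. Next row=LF[13]=4
  step 9: row=4, L[4]='z', prepend. Next row=LF[4]=10
  step 10: row=10, L[10]='y', prepend. Next row=LF[10]=9
  step 11: row=9, L[9]='y', prepend. Next row=LF[9]=8
  step 12: row=8, L[8]='x', prepend. Next row=LF[8]=2
  step 13: row=2, L[2]='y', prepend. Next row=LF[2]=6
  step 14: row=6, L[6]='z', prepend. Next row=LF[6]=12
Reversed output: zyxyyzxzyxzyx$

Answer: zyxyyzxzyxzyx$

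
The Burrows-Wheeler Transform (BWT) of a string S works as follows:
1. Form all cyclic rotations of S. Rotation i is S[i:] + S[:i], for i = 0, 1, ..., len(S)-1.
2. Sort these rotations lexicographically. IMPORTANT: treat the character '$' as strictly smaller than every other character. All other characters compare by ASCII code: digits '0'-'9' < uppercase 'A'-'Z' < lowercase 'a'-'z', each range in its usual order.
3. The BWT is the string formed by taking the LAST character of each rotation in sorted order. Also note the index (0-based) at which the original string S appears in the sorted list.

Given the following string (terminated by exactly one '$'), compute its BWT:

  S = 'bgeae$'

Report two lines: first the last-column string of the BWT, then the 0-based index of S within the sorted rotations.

All 6 rotations (rotation i = S[i:]+S[:i]):
  rot[0] = bgeae$
  rot[1] = geae$b
  rot[2] = eae$bg
  rot[3] = ae$bge
  rot[4] = e$bgea
  rot[5] = $bgeae
Sorted (with $ < everything):
  sorted[0] = $bgeae  (last char: 'e')
  sorted[1] = ae$bge  (last char: 'e')
  sorted[2] = bgeae$  (last char: '$')
  sorted[3] = e$bgea  (last char: 'a')
  sorted[4] = eae$bg  (last char: 'g')
  sorted[5] = geae$b  (last char: 'b')
Last column: ee$agb
Original string S is at sorted index 2

Answer: ee$agb
2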